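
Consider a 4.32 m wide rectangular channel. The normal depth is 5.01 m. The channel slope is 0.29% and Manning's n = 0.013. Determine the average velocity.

Flow area A = b·y = 4.32 × 5.01 = 21.64 m². Wetted perimeter P = b + 2y = 4.32 + 2×5.01 = 14.34 m.
Hydraulic radius R = A/P = 21.64/14.34 = 1.509 m.
From Manning's equation, V = (1/n) R^(2/3) S^(1/2) = (1/0.013) × 1.509^(2/3) × 0.0029^(1/2) = 5.45 m/s.

V = 5.45 m/s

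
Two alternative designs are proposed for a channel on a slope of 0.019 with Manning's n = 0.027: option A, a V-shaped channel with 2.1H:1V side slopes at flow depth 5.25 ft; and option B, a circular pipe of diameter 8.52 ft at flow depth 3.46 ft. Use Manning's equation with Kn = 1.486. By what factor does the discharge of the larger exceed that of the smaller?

3.15

Channel A: For a triangular section with side slope z = 2.1: A = zy² = 2.1×5.25² = 57.88 ft²; P = 2y√(1+z²) = 2×5.25×2.326 = 24.42 ft. Hydraulic radius R = A/P = 57.88/24.42 = 2.37 ft. Q_A = (1.486/0.027)·57.88·2.37^(2/3)·√0.019 = 780.6 ft³/s.
Channel B: For a circular section of diameter D = 8.52 ft at depth y = 3.46 ft, the central angle is θ = 2 arccos(1 − 2y/D) = 2.764 rad. Then A = (D²/8)(θ − sin θ) = 21.73 ft² and P = Dθ/2 = 11.77 ft. Hydraulic radius R = A/P = 21.73/11.77 = 1.846 ft. Q_B = (1.486/0.027)·21.73·1.846^(2/3)·√0.019 = 248.1 ft³/s.
The larger discharge is 780.6 ft³/s and the smaller is 248.1 ft³/s; the ratio is 3.15.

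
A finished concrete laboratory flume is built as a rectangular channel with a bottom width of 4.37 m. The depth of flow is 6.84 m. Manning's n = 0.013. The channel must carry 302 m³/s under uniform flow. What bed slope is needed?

S = 0.00881

Flow area A = b·y = 4.37 × 6.84 = 29.89 m². Wetted perimeter P = b + 2y = 4.37 + 2×6.84 = 18.05 m.
Hydraulic radius R = A/P = 29.89/18.05 = 1.656 m.
From Manning's equation, S = [nQ / (1 A R^(2/3))]² = [0.013 × 302 / (1 × 29.89 × 1.656^(2/3))]² = 0.00881.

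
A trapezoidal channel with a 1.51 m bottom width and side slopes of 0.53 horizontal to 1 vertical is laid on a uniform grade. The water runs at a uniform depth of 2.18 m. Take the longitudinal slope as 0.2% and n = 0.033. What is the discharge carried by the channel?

With bottom width b = 1.51 m and side slope z = 0.53: A = (b + zy)y = (1.51 + 0.53×2.18)×2.18 = 5.811 m²; P = b + 2y√(1+z²) = 1.51 + 2×2.18×1.132 = 6.445 m.
Hydraulic radius R = A/P = 5.811/6.445 = 0.9016 m.
Manning's equation: Q = (1/n) A R^(2/3) S^(1/2) = (1/0.033) × 5.811 × 0.9016^(2/3) × 0.002^(1/2) = 7.35 m³/s.

Q = 7.35 m³/s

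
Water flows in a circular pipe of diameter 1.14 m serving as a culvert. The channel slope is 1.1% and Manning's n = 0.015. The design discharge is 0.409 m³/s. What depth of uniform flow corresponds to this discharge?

Manning's equation rearranged: A R^(2/3) = nQ / (1·√S) = 0.015 × 0.409 / (√0.011) = 0.05849.
Try y = 0.32 m: A R^(2/3) = 0.07606 — over.
Try y = 0.194 m: A R^(2/3) = 0.02786 — short.
Try y = 0.28 m: A R^(2/3) = 0.05846 — close enough.

y_n = 0.28 m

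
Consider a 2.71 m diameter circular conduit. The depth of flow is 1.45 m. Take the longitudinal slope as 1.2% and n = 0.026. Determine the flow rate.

For a circular section of diameter D = 2.71 m at depth y = 1.45 m, the central angle is θ = 2 arccos(1 − 2y/D) = 3.282 rad. Then A = (D²/8)(θ − sin θ) = 3.141 m² and P = Dθ/2 = 4.447 m.
Hydraulic radius R = A/P = 3.141/4.447 = 0.7064 m.
Manning's equation: Q = (1/n) A R^(2/3) S^(1/2) = (1/0.026) × 3.141 × 0.7064^(2/3) × 0.012^(1/2) = 10.5 m³/s.

Q = 10.5 m³/s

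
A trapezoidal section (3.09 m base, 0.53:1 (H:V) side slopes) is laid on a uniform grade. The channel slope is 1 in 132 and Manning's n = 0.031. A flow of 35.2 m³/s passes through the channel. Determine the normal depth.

Manning's equation rearranged: A R^(2/3) = nQ / (1·√S) = 0.031 × 35.2 / (√0.007576) = 12.54.
At y = 2.66 m: A R^(2/3) = 14.36 — over.
At y = 2.04 m: A R^(2/3) = 9.089 — short.
At y = 2.46 m: A R^(2/3) = 12.53 — close enough.

y_n = 2.46 m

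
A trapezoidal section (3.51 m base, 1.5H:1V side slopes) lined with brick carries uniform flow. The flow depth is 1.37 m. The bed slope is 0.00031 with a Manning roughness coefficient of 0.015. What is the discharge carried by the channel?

Q = 8.36 m³/s

With bottom width b = 3.51 m and side slope z = 1.5: A = (b + zy)y = (3.51 + 1.5×1.37)×1.37 = 7.624 m²; P = b + 2y√(1+z²) = 3.51 + 2×1.37×1.803 = 8.45 m.
Hydraulic radius R = A/P = 7.624/8.45 = 0.9023 m.
Manning's equation: Q = (1/n) A R^(2/3) S^(1/2) = (1/0.015) × 7.624 × 0.9023^(2/3) × 0.00031^(1/2) = 8.36 m³/s.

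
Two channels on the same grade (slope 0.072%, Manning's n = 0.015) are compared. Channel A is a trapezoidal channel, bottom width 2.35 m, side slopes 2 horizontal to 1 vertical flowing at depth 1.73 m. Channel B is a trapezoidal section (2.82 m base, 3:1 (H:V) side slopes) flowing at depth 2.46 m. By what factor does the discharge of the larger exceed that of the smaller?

3.08

Channel A: With bottom width b = 2.35 m and side slope z = 2: A = (b + zy)y = (2.35 + 2×1.73)×1.73 = 10.05 m²; P = b + 2y√(1+z²) = 2.35 + 2×1.73×2.236 = 10.09 m. Hydraulic radius R = A/P = 10.05/10.09 = 0.9965 m. Q_A = (1/0.015)·10.05·0.9965^(2/3)·√0.00072 = 17.94 m³/s.
Channel B: With bottom width b = 2.82 m and side slope z = 3: A = (b + zy)y = (2.82 + 3×2.46)×2.46 = 25.09 m²; P = b + 2y√(1+z²) = 2.82 + 2×2.46×3.162 = 18.38 m. Hydraulic radius R = A/P = 25.09/18.38 = 1.365 m. Q_B = (1/0.015)·25.09·1.365^(2/3)·√0.00072 = 55.24 m³/s.
The larger discharge is 55.24 m³/s and the smaller is 17.94 m³/s; the ratio is 3.08.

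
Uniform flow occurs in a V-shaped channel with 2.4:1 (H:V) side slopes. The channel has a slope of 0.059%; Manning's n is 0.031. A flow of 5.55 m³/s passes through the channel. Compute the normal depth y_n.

Manning's equation rearranged: A R^(2/3) = nQ / (1·√S) = 0.031 × 5.55 / (√0.00059) = 7.083.
Trying y = 2.12 m: A R^(2/3) = 10.63 — too large.
Trying y = 1.58 m: A R^(2/3) = 4.854 — too small.
Trying y = 1.82 m: A R^(2/3) = 7.077 — ≈ 7.083.

y_n = 1.82 m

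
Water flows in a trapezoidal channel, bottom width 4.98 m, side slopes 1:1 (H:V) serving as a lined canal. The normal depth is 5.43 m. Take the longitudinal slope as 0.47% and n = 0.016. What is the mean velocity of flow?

V = 8.47 m/s

With bottom width b = 4.98 m and side slope z = 1: A = (b + zy)y = (4.98 + 1×5.43)×5.43 = 56.53 m²; P = b + 2y√(1+z²) = 4.98 + 2×5.43×1.414 = 20.34 m.
Hydraulic radius R = A/P = 56.53/20.34 = 2.779 m.
From Manning's equation, V = (1/n) R^(2/3) S^(1/2) = (1/0.016) × 2.779^(2/3) × 0.0047^(1/2) = 8.47 m/s.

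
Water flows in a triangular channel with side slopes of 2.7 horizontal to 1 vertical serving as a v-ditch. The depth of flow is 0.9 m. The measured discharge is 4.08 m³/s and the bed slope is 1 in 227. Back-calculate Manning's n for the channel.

For a triangular section with side slope z = 2.7: A = zy² = 2.7×0.9² = 2.187 m²; P = 2y√(1+z²) = 2×0.9×2.879 = 5.183 m.
Hydraulic radius R = A/P = 2.187/5.183 = 0.422 m.
Rearranging Manning's equation: n = (1/Q) A R^(2/3) S^(1/2) = (1/4.08) × 2.187 × 0.422^(2/3) × √0.004405 = 0.02.

n = 0.02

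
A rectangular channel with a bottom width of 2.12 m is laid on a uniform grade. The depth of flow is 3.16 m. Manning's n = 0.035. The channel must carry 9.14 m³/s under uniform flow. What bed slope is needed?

S = 0.0031

Flow area A = b·y = 2.12 × 3.16 = 6.699 m². Wetted perimeter P = b + 2y = 2.12 + 2×3.16 = 8.44 m.
Hydraulic radius R = A/P = 6.699/8.44 = 0.7937 m.
From Manning's equation, S = [nQ / (1 A R^(2/3))]² = [0.035 × 9.14 / (1 × 6.699 × 0.7937^(2/3))]² = 0.0031.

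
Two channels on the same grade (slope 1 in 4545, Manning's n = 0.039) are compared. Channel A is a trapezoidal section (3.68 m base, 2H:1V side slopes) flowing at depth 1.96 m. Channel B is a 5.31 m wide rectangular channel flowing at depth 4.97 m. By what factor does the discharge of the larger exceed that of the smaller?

Channel A: With bottom width b = 3.68 m and side slope z = 2: A = (b + zy)y = (3.68 + 2×1.96)×1.96 = 14.9 m²; P = b + 2y√(1+z²) = 3.68 + 2×1.96×2.236 = 12.45 m. Hydraulic radius R = A/P = 14.9/12.45 = 1.197 m. Q_A = (1/0.039)·14.9·1.197^(2/3)·√0.00022 = 6.387 m³/s.
Channel B: Flow area A = b·y = 5.31 × 4.97 = 26.39 m². Wetted perimeter P = b + 2y = 5.31 + 2×4.97 = 15.25 m. Hydraulic radius R = A/P = 26.39/15.25 = 1.731 m. Q_B = (1/0.039)·26.39·1.731^(2/3)·√0.00022 = 14.47 m³/s.
The larger discharge is 14.47 m³/s and the smaller is 6.387 m³/s; the ratio is 2.27.

2.27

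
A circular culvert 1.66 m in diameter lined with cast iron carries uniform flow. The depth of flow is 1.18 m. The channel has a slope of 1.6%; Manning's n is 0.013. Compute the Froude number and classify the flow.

supercritical

For a circular section of diameter D = 1.66 m at depth y = 1.18 m, the central angle is θ = 2 arccos(1 − 2y/D) = 4.012 rad. Then A = (D²/8)(θ − sin θ) = 1.645 m² and P = Dθ/2 = 3.33 m.
Hydraulic radius R = A/P = 1.645/3.33 = 0.4941 m.
V = (1/n) R^(2/3) √S = (1/0.013) × 0.4941^(2/3) × √0.016 = 6.081 m/s. Hydraulic depth D_h = A/T = 1.645/1.505 = 1.093 m.
Froude number Fr = V/√(g·D_h) = 6.081/√(9.81×1.093) = 1.86, which is greater than 1, so the flow is supercritical.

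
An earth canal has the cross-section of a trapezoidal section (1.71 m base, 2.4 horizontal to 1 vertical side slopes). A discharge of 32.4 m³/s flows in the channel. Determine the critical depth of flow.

y_c = 1.74 m

At critical depth, Q² T / (g A³) = 1, i.e. A³/T = Q²/g = 32.4²/9.81 = 107.
Trying y = 1.23 m: A³/T = 24.76 — low.
Trying y = 2.05 m: A³/T = 217.4 — high.
Trying y = 1.74 m: A³/T = 106.8 — matches.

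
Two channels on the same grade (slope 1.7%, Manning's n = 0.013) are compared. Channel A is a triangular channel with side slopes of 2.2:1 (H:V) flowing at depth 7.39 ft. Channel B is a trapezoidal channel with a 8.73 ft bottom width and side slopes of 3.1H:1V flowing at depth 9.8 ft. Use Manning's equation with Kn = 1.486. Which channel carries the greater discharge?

channel B

Channel A: For a triangular section with side slope z = 2.2: A = zy² = 2.2×7.39² = 120.1 ft²; P = 2y√(1+z²) = 2×7.39×2.417 = 35.72 ft. Hydraulic radius R = A/P = 120.1/35.72 = 3.364 ft. Q_A = (1.486/0.013)·120.1·3.364^(2/3)·√0.017 = 4020 ft³/s.
Channel B: With bottom width b = 8.73 ft and side slope z = 3.1: A = (b + zy)y = (8.73 + 3.1×9.8)×9.8 = 383.3 ft²; P = b + 2y√(1+z²) = 8.73 + 2×9.8×3.257 = 72.57 ft. Hydraulic radius R = A/P = 383.3/72.57 = 5.281 ft. Q_B = (1.486/0.013)·383.3·5.281^(2/3)·√0.017 = 17320 ft³/s.
Q_A = 4020 ft³/s vs Q_B = 17320 ft³/s, so channel B carries more.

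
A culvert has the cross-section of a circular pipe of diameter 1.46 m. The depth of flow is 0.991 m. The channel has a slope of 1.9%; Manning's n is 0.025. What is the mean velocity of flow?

For a circular section of diameter D = 1.46 m at depth y = 0.991 m, the central angle is θ = 2 arccos(1 − 2y/D) = 3.873 rad. Then A = (D²/8)(θ − sin θ) = 1.21 m² and P = Dθ/2 = 2.827 m.
Hydraulic radius R = A/P = 1.21/2.827 = 0.4279 m.
From Manning's equation, V = (1/n) R^(2/3) S^(1/2) = (1/0.025) × 0.4279^(2/3) × 0.019^(1/2) = 3.13 m/s.

V = 3.13 m/s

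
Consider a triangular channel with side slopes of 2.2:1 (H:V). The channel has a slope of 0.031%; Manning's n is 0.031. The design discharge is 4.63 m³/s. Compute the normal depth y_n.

Manning's equation rearranged: A R^(2/3) = nQ / (1·√S) = 0.031 × 4.63 / (√0.00031) = 8.152.
Try y = 1.68 m: A R^(2/3) = 5.192 — too small.
Try y = 2.48 m: A R^(2/3) = 14.67 — too large.
Try y = 1.99 m: A R^(2/3) = 8.156 — close enough.

y_n = 1.99 m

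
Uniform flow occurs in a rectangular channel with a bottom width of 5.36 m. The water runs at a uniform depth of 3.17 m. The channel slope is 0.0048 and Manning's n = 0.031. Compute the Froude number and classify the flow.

subcritical

Flow area A = b·y = 5.36 × 3.17 = 16.99 m². Wetted perimeter P = b + 2y = 5.36 + 2×3.17 = 11.7 m.
Hydraulic radius R = A/P = 16.99/11.7 = 1.452 m.
V = (1/n) R^(2/3) √S = (1/0.031) × 1.452^(2/3) × √0.0048 = 2.866 m/s. Hydraulic depth D_h = A/T = 16.99/5.36 = 3.17 m.
Froude number Fr = V/√(g·D_h) = 2.866/√(9.81×3.17) = 0.514, which is less than 1, so the flow is subcritical.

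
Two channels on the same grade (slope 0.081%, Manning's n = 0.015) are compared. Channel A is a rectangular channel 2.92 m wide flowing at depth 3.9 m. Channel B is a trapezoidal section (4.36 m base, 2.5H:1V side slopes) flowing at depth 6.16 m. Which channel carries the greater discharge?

Channel A: Flow area A = b·y = 2.92 × 3.9 = 11.39 m². Wetted perimeter P = b + 2y = 2.92 + 2×3.9 = 10.72 m. Hydraulic radius R = A/P = 11.39/10.72 = 1.062 m. Q_A = (1/0.015)·11.39·1.062^(2/3)·√0.00081 = 22.5 m³/s.
Channel B: With bottom width b = 4.36 m and side slope z = 2.5: A = (b + zy)y = (4.36 + 2.5×6.16)×6.16 = 121.7 m²; P = b + 2y√(1+z²) = 4.36 + 2×6.16×2.693 = 37.53 m. Hydraulic radius R = A/P = 121.7/37.53 = 3.243 m. Q_B = (1/0.015)·121.7·3.243^(2/3)·√0.00081 = 506 m³/s.
Q_A = 22.5 m³/s vs Q_B = 506 m³/s, so channel B carries more.

channel B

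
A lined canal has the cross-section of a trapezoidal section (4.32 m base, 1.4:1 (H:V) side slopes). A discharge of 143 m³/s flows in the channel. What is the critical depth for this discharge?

At critical depth, Q² T / (g A³) = 1, i.e. A³/T = Q²/g = 143²/9.81 = 2085.
Try y = 3.67 m: A³/T = 2865 — over.
Try y = 2.81 m: A³/T = 1024 — short.
Try y = 3.38 m: A³/T = 2078 — ≈ 2085.

y_c = 3.38 m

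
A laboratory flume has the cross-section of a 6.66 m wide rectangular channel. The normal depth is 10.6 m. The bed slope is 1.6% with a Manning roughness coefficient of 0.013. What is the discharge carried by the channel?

Flow area A = b·y = 6.66 × 10.6 = 70.6 m². Wetted perimeter P = b + 2y = 6.66 + 2×10.6 = 27.86 m.
Hydraulic radius R = A/P = 70.6/27.86 = 2.534 m.
Manning's equation: Q = (1/n) A R^(2/3) S^(1/2) = (1/0.013) × 70.6 × 2.534^(2/3) × 0.016^(1/2) = 1280 m³/s.

Q = 1280 m³/s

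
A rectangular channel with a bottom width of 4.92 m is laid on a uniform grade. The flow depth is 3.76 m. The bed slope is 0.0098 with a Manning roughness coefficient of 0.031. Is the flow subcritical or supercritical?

subcritical

Flow area A = b·y = 4.92 × 3.76 = 18.5 m². Wetted perimeter P = b + 2y = 4.92 + 2×3.76 = 12.44 m.
Hydraulic radius R = A/P = 18.5/12.44 = 1.487 m.
V = (1/n) R^(2/3) √S = (1/0.031) × 1.487^(2/3) × √0.0098 = 4.16 m/s. Hydraulic depth D_h = A/T = 18.5/4.92 = 3.76 m.
Froude number Fr = V/√(g·D_h) = 4.16/√(9.81×3.76) = 0.685, which is less than 1, so the flow is subcritical.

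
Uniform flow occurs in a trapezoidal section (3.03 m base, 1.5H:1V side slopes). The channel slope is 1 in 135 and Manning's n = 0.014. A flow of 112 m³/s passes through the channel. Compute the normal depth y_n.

Manning's equation rearranged: A R^(2/3) = nQ / (1·√S) = 0.014 × 112 / (√0.007407) = 18.22.
Try y = 2.59 m: A R^(2/3) = 22.92 — high.
Try y = 2.32 m: A R^(2/3) = 18.22 — close enough.

y_n = 2.32 m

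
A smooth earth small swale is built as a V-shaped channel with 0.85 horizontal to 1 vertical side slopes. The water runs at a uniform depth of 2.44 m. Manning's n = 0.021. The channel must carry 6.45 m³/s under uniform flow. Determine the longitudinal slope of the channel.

For a triangular section with side slope z = 0.85: A = zy² = 0.85×2.44² = 5.061 m²; P = 2y√(1+z²) = 2×2.44×1.312 = 6.405 m.
Hydraulic radius R = A/P = 5.061/6.405 = 0.7901 m.
From Manning's equation, S = [nQ / (1 A R^(2/3))]² = [0.021 × 6.45 / (1 × 5.061 × 0.7901^(2/3))]² = 0.000981.

S = 0.000981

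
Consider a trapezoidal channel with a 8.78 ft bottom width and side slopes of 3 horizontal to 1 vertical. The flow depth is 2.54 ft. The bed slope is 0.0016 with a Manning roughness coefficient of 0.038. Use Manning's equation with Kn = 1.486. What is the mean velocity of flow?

With bottom width b = 8.78 ft and side slope z = 3: A = (b + zy)y = (8.78 + 3×2.54)×2.54 = 41.66 ft²; P = b + 2y√(1+z²) = 8.78 + 2×2.54×3.162 = 24.84 ft.
Hydraulic radius R = A/P = 41.66/24.84 = 1.677 ft.
From Manning's equation, V = (1.486/n) R^(2/3) S^(1/2) = (1.486/0.038) × 1.677^(2/3) × 0.0016^(1/2) = 2.21 ft/s.

V = 2.21 ft/s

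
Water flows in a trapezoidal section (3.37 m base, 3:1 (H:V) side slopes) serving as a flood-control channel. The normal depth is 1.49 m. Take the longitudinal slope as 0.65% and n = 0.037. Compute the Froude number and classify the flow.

subcritical

With bottom width b = 3.37 m and side slope z = 3: A = (b + zy)y = (3.37 + 3×1.49)×1.49 = 11.68 m²; P = b + 2y√(1+z²) = 3.37 + 2×1.49×3.162 = 12.79 m.
Hydraulic radius R = A/P = 11.68/12.79 = 0.9131 m.
V = (1/n) R^(2/3) √S = (1/0.037) × 0.9131^(2/3) × √0.0065 = 2.051 m/s. Hydraulic depth D_h = A/T = 11.68/12.31 = 0.949 m.
Froude number Fr = V/√(g·D_h) = 2.051/√(9.81×0.949) = 0.672, which is less than 1, so the flow is subcritical.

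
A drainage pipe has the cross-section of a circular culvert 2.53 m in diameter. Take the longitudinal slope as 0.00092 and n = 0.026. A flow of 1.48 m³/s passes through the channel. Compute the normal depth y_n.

y_n = 1.02 m

Manning's equation rearranged: A R^(2/3) = nQ / (1·√S) = 0.026 × 1.48 / (√0.00092) = 1.269.
Trying y = 1.22 m: A R^(2/3) = 1.741 — too large.
Trying y = 0.743 m: A R^(2/3) = 0.6961 — too small.
Trying y = 1.02 m: A R^(2/3) = 1.266 — matches.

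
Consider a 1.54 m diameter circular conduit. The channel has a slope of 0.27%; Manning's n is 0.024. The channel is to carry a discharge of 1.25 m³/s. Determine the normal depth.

Manning's equation rearranged: A R^(2/3) = nQ / (1·√S) = 0.024 × 1.25 / (√0.0027) = 0.5774.
Try y = 0.988 m: A R^(2/3) = 0.7318 — high.
Try y = 0.669 m: A R^(2/3) = 0.3857 — low.
Try y = 0.847 m: A R^(2/3) = 0.5774 — matches.

y_n = 0.847 m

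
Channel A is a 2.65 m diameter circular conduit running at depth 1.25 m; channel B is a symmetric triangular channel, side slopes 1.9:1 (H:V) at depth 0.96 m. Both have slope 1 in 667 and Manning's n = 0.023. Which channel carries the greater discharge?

Channel A: For a circular section of diameter D = 2.65 m at depth y = 1.25 m, the central angle is θ = 2 arccos(1 − 2y/D) = 3.028 rad. Then A = (D²/8)(θ − sin θ) = 2.559 m² and P = Dθ/2 = 4.013 m. Hydraulic radius R = A/P = 2.559/4.013 = 0.6378 m. Q_A = (1/0.023)·2.559·0.6378^(2/3)·√0.001499 = 3.192 m³/s.
Channel B: For a triangular section with side slope z = 1.9: A = zy² = 1.9×0.96² = 1.751 m²; P = 2y√(1+z²) = 2×0.96×2.147 = 4.122 m. Hydraulic radius R = A/P = 1.751/4.122 = 0.4248 m. Q_B = (1/0.023)·1.751·0.4248^(2/3)·√0.001499 = 1.666 m³/s.
Q_A = 3.192 m³/s vs Q_B = 1.666 m³/s, so channel A carries more.

channel A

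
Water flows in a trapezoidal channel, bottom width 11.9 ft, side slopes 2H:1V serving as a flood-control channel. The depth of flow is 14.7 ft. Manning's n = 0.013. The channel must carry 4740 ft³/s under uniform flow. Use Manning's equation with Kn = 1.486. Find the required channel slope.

S = 0.000301

With bottom width b = 11.9 ft and side slope z = 2: A = (b + zy)y = (11.9 + 2×14.7)×14.7 = 607.1 ft²; P = b + 2y√(1+z²) = 11.9 + 2×14.7×2.236 = 77.64 ft.
Hydraulic radius R = A/P = 607.1/77.64 = 7.82 ft.
From Manning's equation, S = [nQ / (1.486 A R^(2/3))]² = [0.013 × 4740 / (1.486 × 607.1 × 7.82^(2/3))]² = 0.000301.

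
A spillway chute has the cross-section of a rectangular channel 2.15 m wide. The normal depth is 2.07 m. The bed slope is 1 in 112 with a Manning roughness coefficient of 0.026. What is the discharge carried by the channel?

Q = 12.8 m³/s

Flow area A = b·y = 2.15 × 2.07 = 4.45 m². Wetted perimeter P = b + 2y = 2.15 + 2×2.07 = 6.29 m.
Hydraulic radius R = A/P = 4.45/6.29 = 0.7076 m.
Manning's equation: Q = (1/n) A R^(2/3) S^(1/2) = (1/0.026) × 4.45 × 0.7076^(2/3) × 0.008929^(1/2) = 12.8 m³/s.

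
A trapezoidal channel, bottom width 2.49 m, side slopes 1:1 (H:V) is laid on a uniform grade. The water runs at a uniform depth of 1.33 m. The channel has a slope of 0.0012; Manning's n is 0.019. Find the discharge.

Q = 8.07 m³/s

With bottom width b = 2.49 m and side slope z = 1: A = (b + zy)y = (2.49 + 1×1.33)×1.33 = 5.081 m²; P = b + 2y√(1+z²) = 2.49 + 2×1.33×1.414 = 6.252 m.
Hydraulic radius R = A/P = 5.081/6.252 = 0.8127 m.
Manning's equation: Q = (1/n) A R^(2/3) S^(1/2) = (1/0.019) × 5.081 × 0.8127^(2/3) × 0.0012^(1/2) = 8.07 m³/s.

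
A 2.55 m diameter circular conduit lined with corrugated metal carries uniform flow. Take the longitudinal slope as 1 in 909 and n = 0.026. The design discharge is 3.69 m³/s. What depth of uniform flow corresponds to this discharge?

Manning's equation rearranged: A R^(2/3) = nQ / (1·√S) = 0.026 × 3.69 / (√0.0011) = 2.893.
Try y = 2.13 m: A R^(2/3) = 3.845 — over.
Try y = 1.45 m: A R^(2/3) = 2.337 — short.
Try y = 1.67 m: A R^(2/3) = 2.892 — close enough.

y_n = 1.67 m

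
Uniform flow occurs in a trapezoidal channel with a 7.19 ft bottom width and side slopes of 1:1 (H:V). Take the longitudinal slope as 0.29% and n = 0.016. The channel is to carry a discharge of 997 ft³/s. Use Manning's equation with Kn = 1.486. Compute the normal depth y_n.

y_n = 6.42 ft

Manning's equation rearranged: A R^(2/3) = nQ / (1.486·√S) = 0.016 × 997 / (1.486 × √0.0029) = 199.3.
Trying y = 7.61 ft: A R^(2/3) = 280.1 — over.
Trying y = 6.42 ft: A R^(2/3) = 199.4 — ≈ 199.3.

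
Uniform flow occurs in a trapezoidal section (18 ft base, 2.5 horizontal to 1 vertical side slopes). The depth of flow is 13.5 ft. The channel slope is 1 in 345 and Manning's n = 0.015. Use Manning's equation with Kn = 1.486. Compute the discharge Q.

With bottom width b = 18 ft and side slope z = 2.5: A = (b + zy)y = (18 + 2.5×13.5)×13.5 = 698.6 ft²; P = b + 2y√(1+z²) = 18 + 2×13.5×2.693 = 90.7 ft.
Hydraulic radius R = A/P = 698.6/90.7 = 7.703 ft.
Manning's equation: Q = (1.486/n) A R^(2/3) S^(1/2) = (1.486/0.015) × 698.6 × 7.703^(2/3) × 0.002899^(1/2) = 14500 ft³/s.

Q = 14500 ft³/s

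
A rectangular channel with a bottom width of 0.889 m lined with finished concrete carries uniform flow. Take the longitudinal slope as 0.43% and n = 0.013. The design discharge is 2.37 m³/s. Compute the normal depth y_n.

Manning's equation rearranged: A R^(2/3) = nQ / (1·√S) = 0.013 × 2.37 / (√0.0043) = 0.4698.
At y = 0.82 m: A R^(2/3) = 0.3181 — short.
At y = 1.26 m: A R^(2/3) = 0.5334 — over.
At y = 1.13 m: A R^(2/3) = 0.469 — close enough.

y_n = 1.13 m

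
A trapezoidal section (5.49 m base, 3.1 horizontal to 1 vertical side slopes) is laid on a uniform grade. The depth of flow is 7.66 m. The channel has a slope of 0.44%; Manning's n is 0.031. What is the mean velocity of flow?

With bottom width b = 5.49 m and side slope z = 3.1: A = (b + zy)y = (5.49 + 3.1×7.66)×7.66 = 223.9 m²; P = b + 2y√(1+z²) = 5.49 + 2×7.66×3.257 = 55.39 m.
Hydraulic radius R = A/P = 223.9/55.39 = 4.043 m.
From Manning's equation, V = (1/n) R^(2/3) S^(1/2) = (1/0.031) × 4.043^(2/3) × 0.0044^(1/2) = 5.43 m/s.

V = 5.43 m/s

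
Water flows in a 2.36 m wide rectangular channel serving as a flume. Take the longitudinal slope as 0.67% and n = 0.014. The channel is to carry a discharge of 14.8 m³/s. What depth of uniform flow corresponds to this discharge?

Manning's equation rearranged: A R^(2/3) = nQ / (1·√S) = 0.014 × 14.8 / (√0.0067) = 2.531.
At y = 1.26 m: A R^(2/3) = 2.137 — too small.
At y = 1.59 m: A R^(2/3) = 2.894 — too large.
At y = 1.43 m: A R^(2/3) = 2.523 — ≈ 2.531.

y_n = 1.43 m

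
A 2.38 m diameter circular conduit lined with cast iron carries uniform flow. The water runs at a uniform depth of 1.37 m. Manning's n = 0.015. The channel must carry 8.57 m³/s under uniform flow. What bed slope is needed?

S = 0.0042

For a circular section of diameter D = 2.38 m at depth y = 1.37 m, the central angle is θ = 2 arccos(1 − 2y/D) = 3.445 rad. Then A = (D²/8)(θ − sin θ) = 2.651 m² and P = Dθ/2 = 4.1 m.
Hydraulic radius R = A/P = 2.651/4.1 = 0.6466 m.
From Manning's equation, S = [nQ / (1 A R^(2/3))]² = [0.015 × 8.57 / (1 × 2.651 × 0.6466^(2/3))]² = 0.0042.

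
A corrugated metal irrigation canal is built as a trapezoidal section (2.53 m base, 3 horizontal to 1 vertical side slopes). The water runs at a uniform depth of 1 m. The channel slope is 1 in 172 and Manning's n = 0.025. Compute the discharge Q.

With bottom width b = 2.53 m and side slope z = 3: A = (b + zy)y = (2.53 + 3×1)×1 = 5.53 m²; P = b + 2y√(1+z²) = 2.53 + 2×1×3.162 = 8.855 m.
Hydraulic radius R = A/P = 5.53/8.855 = 0.6245 m.
Manning's equation: Q = (1/n) A R^(2/3) S^(1/2) = (1/0.025) × 5.53 × 0.6245^(2/3) × 0.005814^(1/2) = 12.3 m³/s.

Q = 12.3 m³/s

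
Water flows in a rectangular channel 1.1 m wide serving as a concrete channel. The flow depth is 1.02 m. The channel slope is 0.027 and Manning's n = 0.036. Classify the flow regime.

Flow area A = b·y = 1.1 × 1.02 = 1.122 m². Wetted perimeter P = b + 2y = 1.1 + 2×1.02 = 3.14 m.
Hydraulic radius R = A/P = 1.122/3.14 = 0.3573 m.
V = (1/n) R^(2/3) √S = (1/0.036) × 0.3573^(2/3) × √0.027 = 2.298 m/s. Hydraulic depth D_h = A/T = 1.122/1.1 = 1.02 m.
Froude number Fr = V/√(g·D_h) = 2.298/√(9.81×1.02) = 0.727, which is less than 1, so the flow is subcritical.

subcritical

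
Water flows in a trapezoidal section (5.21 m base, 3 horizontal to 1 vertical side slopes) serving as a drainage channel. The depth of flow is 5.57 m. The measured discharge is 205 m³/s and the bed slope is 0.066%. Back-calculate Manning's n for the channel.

With bottom width b = 5.21 m and side slope z = 3: A = (b + zy)y = (5.21 + 3×5.57)×5.57 = 122.1 m²; P = b + 2y√(1+z²) = 5.21 + 2×5.57×3.162 = 40.44 m.
Hydraulic radius R = A/P = 122.1/40.44 = 3.019 m.
Rearranging Manning's equation: n = (1/Q) A R^(2/3) S^(1/2) = (1/205) × 122.1 × 3.019^(2/3) × √0.00066 = 0.032.

n = 0.032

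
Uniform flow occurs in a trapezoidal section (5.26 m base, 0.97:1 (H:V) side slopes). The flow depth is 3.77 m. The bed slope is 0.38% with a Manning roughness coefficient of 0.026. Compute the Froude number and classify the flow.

With bottom width b = 5.26 m and side slope z = 0.97: A = (b + zy)y = (5.26 + 0.97×3.77)×3.77 = 33.62 m²; P = b + 2y√(1+z²) = 5.26 + 2×3.77×1.393 = 15.76 m.
Hydraulic radius R = A/P = 33.62/15.76 = 2.132 m.
V = (1/n) R^(2/3) √S = (1/0.026) × 2.132^(2/3) × √0.0038 = 3.928 m/s. Hydraulic depth D_h = A/T = 33.62/12.57 = 2.674 m.
Froude number Fr = V/√(g·D_h) = 3.928/√(9.81×2.674) = 0.767, which is less than 1, so the flow is subcritical.

subcritical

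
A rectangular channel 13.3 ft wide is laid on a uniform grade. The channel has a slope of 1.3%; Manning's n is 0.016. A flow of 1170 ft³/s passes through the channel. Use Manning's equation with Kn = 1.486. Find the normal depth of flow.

Manning's equation rearranged: A R^(2/3) = nQ / (1.486·√S) = 0.016 × 1170 / (1.486 × √0.013) = 110.5.
Trying y = 4.88 ft: A R^(2/3) = 129.4 — high.
Trying y = 3.18 ft: A R^(2/3) = 70.48 — low.
Trying y = 4.36 ft: A R^(2/3) = 110.6 — close enough.

y_n = 4.36 ft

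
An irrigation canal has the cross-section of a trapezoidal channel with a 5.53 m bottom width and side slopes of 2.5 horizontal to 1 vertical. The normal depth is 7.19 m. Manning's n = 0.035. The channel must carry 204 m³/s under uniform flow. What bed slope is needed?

S = 0.000299

With bottom width b = 5.53 m and side slope z = 2.5: A = (b + zy)y = (5.53 + 2.5×7.19)×7.19 = 169 m²; P = b + 2y√(1+z²) = 5.53 + 2×7.19×2.693 = 44.25 m.
Hydraulic radius R = A/P = 169/44.25 = 3.819 m.
From Manning's equation, S = [nQ / (1 A R^(2/3))]² = [0.035 × 204 / (1 × 169 × 3.819^(2/3))]² = 0.000299.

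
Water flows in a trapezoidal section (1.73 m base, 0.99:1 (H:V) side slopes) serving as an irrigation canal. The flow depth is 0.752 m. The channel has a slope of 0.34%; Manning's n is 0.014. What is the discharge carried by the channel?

With bottom width b = 1.73 m and side slope z = 0.99: A = (b + zy)y = (1.73 + 0.99×0.752)×0.752 = 1.861 m²; P = b + 2y√(1+z²) = 1.73 + 2×0.752×1.407 = 3.846 m.
Hydraulic radius R = A/P = 1.861/3.846 = 0.4838 m.
Manning's equation: Q = (1/n) A R^(2/3) S^(1/2) = (1/0.014) × 1.861 × 0.4838^(2/3) × 0.0034^(1/2) = 4.78 m³/s.

Q = 4.78 m³/s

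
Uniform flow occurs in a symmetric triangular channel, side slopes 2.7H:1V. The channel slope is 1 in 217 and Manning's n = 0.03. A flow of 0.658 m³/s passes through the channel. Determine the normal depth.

Manning's equation rearranged: A R^(2/3) = nQ / (1·√S) = 0.03 × 0.658 / (√0.004608) = 0.2908.
At y = 0.662 m: A R^(2/3) = 0.5424 — over.
At y = 0.383 m: A R^(2/3) = 0.1261 — short.
At y = 0.524 m: A R^(2/3) = 0.2908 — ≈ 0.2908.

y_n = 0.524 m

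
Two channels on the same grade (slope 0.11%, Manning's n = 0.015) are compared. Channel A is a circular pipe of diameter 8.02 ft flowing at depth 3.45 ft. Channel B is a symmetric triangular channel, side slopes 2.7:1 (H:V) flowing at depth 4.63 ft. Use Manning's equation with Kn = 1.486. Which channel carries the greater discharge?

channel B

Channel A: For a circular section of diameter D = 8.02 ft at depth y = 3.45 ft, the central angle is θ = 2 arccos(1 − 2y/D) = 2.861 rad. Then A = (D²/8)(θ − sin θ) = 20.78 ft² and P = Dθ/2 = 11.47 ft. Hydraulic radius R = A/P = 20.78/11.47 = 1.811 ft. Q_A = (1.486/0.015)·20.78·1.811^(2/3)·√0.0011 = 101.5 ft³/s.
Channel B: For a triangular section with side slope z = 2.7: A = zy² = 2.7×4.63² = 57.88 ft²; P = 2y√(1+z²) = 2×4.63×2.879 = 26.66 ft. Hydraulic radius R = A/P = 57.88/26.66 = 2.171 ft. Q_B = (1.486/0.015)·57.88·2.171^(2/3)·√0.0011 = 318.8 ft³/s.
Q_A = 101.5 ft³/s vs Q_B = 318.8 ft³/s, so channel B carries more.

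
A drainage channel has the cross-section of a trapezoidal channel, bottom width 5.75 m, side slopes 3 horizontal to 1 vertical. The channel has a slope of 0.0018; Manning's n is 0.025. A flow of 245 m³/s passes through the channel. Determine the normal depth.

y_n = 4.29 m

Manning's equation rearranged: A R^(2/3) = nQ / (1·√S) = 0.025 × 245 / (√0.0018) = 144.4.
At y = 5.22 m: A R^(2/3) = 226.4 — over.
At y = 3.68 m: A R^(2/3) = 102.2 — short.
At y = 4.29 m: A R^(2/3) = 144.4 — ≈ 144.4.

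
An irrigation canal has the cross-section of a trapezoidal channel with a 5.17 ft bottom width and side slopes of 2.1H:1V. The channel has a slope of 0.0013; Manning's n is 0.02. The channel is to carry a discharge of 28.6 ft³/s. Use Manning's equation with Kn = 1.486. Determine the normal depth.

y_n = 1.37 ft

Manning's equation rearranged: A R^(2/3) = nQ / (1.486·√S) = 0.02 × 28.6 / (1.486 × √0.0013) = 10.68.
Trying y = 1.73 ft: A R^(2/3) = 16.74 — over.
Trying y = 1.12 ft: A R^(2/3) = 7.33 — short.
Trying y = 1.37 ft: A R^(2/3) = 10.69 — close enough.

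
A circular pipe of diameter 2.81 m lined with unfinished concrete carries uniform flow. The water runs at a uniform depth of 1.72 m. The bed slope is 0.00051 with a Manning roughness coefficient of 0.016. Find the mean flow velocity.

For a circular section of diameter D = 2.81 m at depth y = 1.72 m, the central angle is θ = 2 arccos(1 − 2y/D) = 3.594 rad. Then A = (D²/8)(θ − sin θ) = 3.978 m² and P = Dθ/2 = 5.049 m.
Hydraulic radius R = A/P = 3.978/5.049 = 0.7879 m.
From Manning's equation, V = (1/n) R^(2/3) S^(1/2) = (1/0.016) × 0.7879^(2/3) × 0.00051^(1/2) = 1.2 m/s.

V = 1.2 m/s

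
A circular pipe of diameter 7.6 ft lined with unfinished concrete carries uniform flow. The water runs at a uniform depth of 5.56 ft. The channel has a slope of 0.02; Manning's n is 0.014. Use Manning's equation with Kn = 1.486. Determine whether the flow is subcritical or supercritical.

supercritical

For a circular section of diameter D = 7.6 ft at depth y = 5.56 ft, the central angle is θ = 2 arccos(1 − 2y/D) = 4.105 rad. Then A = (D²/8)(θ − sin θ) = 35.56 ft² and P = Dθ/2 = 15.6 ft.
Hydraulic radius R = A/P = 35.56/15.6 = 2.28 ft.
V = (1.486/n) R^(2/3) √S = (1.486/0.014) × 2.28^(2/3) × √0.02 = 26 ft/s. Hydraulic depth D_h = A/T = 35.56/6.736 = 5.28 ft.
Froude number Fr = V/√(g·D_h) = 26/√(32.2×5.28) = 1.99, which is greater than 1, so the flow is supercritical.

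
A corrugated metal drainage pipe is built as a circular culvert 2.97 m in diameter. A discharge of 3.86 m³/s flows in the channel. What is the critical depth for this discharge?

At critical depth, Q² T / (g A³) = 1, i.e. A³/T = Q²/g = 3.86²/9.81 = 1.519.
At y = 0.66 m: A³/T = 0.61 — too small.
At y = 1.05 m: A³/T = 3.702 — too large.
At y = 0.834 m: A³/T = 1.518 — close enough.

y_c = 0.834 m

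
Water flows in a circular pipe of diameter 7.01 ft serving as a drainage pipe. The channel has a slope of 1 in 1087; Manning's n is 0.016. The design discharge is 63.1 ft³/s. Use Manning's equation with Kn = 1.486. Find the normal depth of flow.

y_n = 3.08 ft

Manning's equation rearranged: A R^(2/3) = nQ / (1.486·√S) = 0.016 × 63.1 / (1.486 × √0.00092) = 22.4.
Trying y = 2.32 ft: A R^(2/3) = 13.27 — short.
Trying y = 3.73 ft: A R^(2/3) = 31.13 — over.
Trying y = 3.08 ft: A R^(2/3) = 22.4 — close enough.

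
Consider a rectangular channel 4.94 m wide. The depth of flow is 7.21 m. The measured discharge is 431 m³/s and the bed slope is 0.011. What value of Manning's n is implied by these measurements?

Flow area A = b·y = 4.94 × 7.21 = 35.62 m². Wetted perimeter P = b + 2y = 4.94 + 2×7.21 = 19.36 m.
Hydraulic radius R = A/P = 35.62/19.36 = 1.84 m.
Rearranging Manning's equation: n = (1/Q) A R^(2/3) S^(1/2) = (1/431) × 35.62 × 1.84^(2/3) × √0.011 = 0.013.

n = 0.013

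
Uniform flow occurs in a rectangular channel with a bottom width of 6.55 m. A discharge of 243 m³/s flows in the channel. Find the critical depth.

y_c = 5.2 m

For a rectangular channel, critical depth y_c = (q²/g)^(1/3) where q = Q/b = 243/6.55 = 37.1 m²/s.
So y_c = (37.1²/9.81)^(1/3) = 5.2 m.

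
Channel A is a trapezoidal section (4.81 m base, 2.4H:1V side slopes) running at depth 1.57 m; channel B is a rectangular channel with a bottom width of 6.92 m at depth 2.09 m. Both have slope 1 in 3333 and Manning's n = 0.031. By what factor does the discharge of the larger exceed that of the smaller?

1.25

Channel A: With bottom width b = 4.81 m and side slope z = 2.4: A = (b + zy)y = (4.81 + 2.4×1.57)×1.57 = 13.47 m²; P = b + 2y√(1+z²) = 4.81 + 2×1.57×2.6 = 12.97 m. Hydraulic radius R = A/P = 13.47/12.97 = 1.038 m. Q_A = (1/0.031)·13.47·1.038^(2/3)·√0.0003 = 7.715 m³/s.
Channel B: Flow area A = b·y = 6.92 × 2.09 = 14.46 m². Wetted perimeter P = b + 2y = 6.92 + 2×2.09 = 11.1 m. Hydraulic radius R = A/P = 14.46/11.1 = 1.303 m. Q_B = (1/0.031)·14.46·1.303^(2/3)·√0.0003 = 9.64 m³/s.
The larger discharge is 9.64 m³/s and the smaller is 7.715 m³/s; the ratio is 1.25.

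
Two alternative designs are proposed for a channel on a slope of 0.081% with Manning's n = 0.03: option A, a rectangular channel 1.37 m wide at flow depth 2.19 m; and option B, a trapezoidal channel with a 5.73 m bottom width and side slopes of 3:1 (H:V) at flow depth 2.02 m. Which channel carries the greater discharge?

channel B

Channel A: Flow area A = b·y = 1.37 × 2.19 = 3 m². Wetted perimeter P = b + 2y = 1.37 + 2×2.19 = 5.75 m. Hydraulic radius R = A/P = 3/5.75 = 0.5218 m. Q_A = (1/0.03)·3·0.5218^(2/3)·√0.00081 = 1.845 m³/s.
Channel B: With bottom width b = 5.73 m and side slope z = 3: A = (b + zy)y = (5.73 + 3×2.02)×2.02 = 23.82 m²; P = b + 2y√(1+z²) = 5.73 + 2×2.02×3.162 = 18.51 m. Hydraulic radius R = A/P = 23.82/18.51 = 1.287 m. Q_B = (1/0.03)·23.82·1.287^(2/3)·√0.00081 = 26.73 m³/s.
Q_A = 1.845 m³/s vs Q_B = 26.73 m³/s, so channel B carries more.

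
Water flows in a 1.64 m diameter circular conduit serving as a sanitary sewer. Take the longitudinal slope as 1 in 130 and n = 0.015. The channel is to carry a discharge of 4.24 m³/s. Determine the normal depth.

Manning's equation rearranged: A R^(2/3) = nQ / (1·√S) = 0.015 × 4.24 / (√0.007692) = 0.7252.
At y = 1.1 m: A R^(2/3) = 0.9216 — over.
At y = 0.667 m: A R^(2/3) = 0.405 — short.
At y = 0.936 m: A R^(2/3) = 0.7245 — matches.

y_n = 0.936 m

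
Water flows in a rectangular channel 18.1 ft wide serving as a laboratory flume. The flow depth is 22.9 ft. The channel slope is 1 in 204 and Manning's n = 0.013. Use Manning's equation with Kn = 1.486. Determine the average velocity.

V = 27.8 ft/s

Flow area A = b·y = 18.1 × 22.9 = 414.5 ft². Wetted perimeter P = b + 2y = 18.1 + 2×22.9 = 63.9 ft.
Hydraulic radius R = A/P = 414.5/63.9 = 6.487 ft.
From Manning's equation, V = (1.486/n) R^(2/3) S^(1/2) = (1.486/0.013) × 6.487^(2/3) × 0.004902^(1/2) = 27.8 ft/s.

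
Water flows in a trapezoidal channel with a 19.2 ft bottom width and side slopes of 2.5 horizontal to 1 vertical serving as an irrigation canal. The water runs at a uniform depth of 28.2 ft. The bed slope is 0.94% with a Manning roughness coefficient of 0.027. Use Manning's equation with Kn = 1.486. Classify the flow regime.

With bottom width b = 19.2 ft and side slope z = 2.5: A = (b + zy)y = (19.2 + 2.5×28.2)×28.2 = 2530 ft²; P = b + 2y√(1+z²) = 19.2 + 2×28.2×2.693 = 171.1 ft.
Hydraulic radius R = A/P = 2530/171.1 = 14.79 ft.
V = (1.486/n) R^(2/3) √S = (1.486/0.027) × 14.79^(2/3) × √0.0094 = 32.15 ft/s. Hydraulic depth D_h = A/T = 2530/160.2 = 15.79 ft.
Froude number Fr = V/√(g·D_h) = 32.15/√(32.2×15.79) = 1.43, which is greater than 1, so the flow is supercritical.

supercritical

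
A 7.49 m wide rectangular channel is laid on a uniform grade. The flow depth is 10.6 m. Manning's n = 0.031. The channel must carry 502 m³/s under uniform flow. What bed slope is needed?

Flow area A = b·y = 7.49 × 10.6 = 79.39 m². Wetted perimeter P = b + 2y = 7.49 + 2×10.6 = 28.69 m.
Hydraulic radius R = A/P = 79.39/28.69 = 2.767 m.
From Manning's equation, S = [nQ / (1 A R^(2/3))]² = [0.031 × 502 / (1 × 79.39 × 2.767^(2/3))]² = 0.00989.

S = 0.00989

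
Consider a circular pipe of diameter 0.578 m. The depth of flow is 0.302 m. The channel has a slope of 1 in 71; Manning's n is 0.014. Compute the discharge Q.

For a circular section of diameter D = 0.578 m at depth y = 0.302 m, the central angle is θ = 2 arccos(1 − 2y/D) = 3.232 rad. Then A = (D²/8)(θ − sin θ) = 0.1387 m² and P = Dθ/2 = 0.9339 m.
Hydraulic radius R = A/P = 0.1387/0.9339 = 0.1485 m.
Manning's equation: Q = (1/n) A R^(2/3) S^(1/2) = (1/0.014) × 0.1387 × 0.1485^(2/3) × 0.01408^(1/2) = 0.33 m³/s.

Q = 0.33 m³/s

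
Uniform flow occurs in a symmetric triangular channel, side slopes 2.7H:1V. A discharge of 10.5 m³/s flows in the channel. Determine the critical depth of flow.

At critical depth, Q² T / (g A³) = 1, i.e. A³/T = Q²/g = 10.5²/9.81 = 11.24.
Trying y = 1.1 m: A³/T = 5.87 — short.
Trying y = 1.53 m: A³/T = 30.56 — over.
Trying y = 1.25 m: A³/T = 11.12 — ≈ 11.24.

y_c = 1.25 m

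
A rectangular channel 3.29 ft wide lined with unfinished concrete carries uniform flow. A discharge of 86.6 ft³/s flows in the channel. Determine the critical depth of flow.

y_c = 2.78 ft

For a rectangular channel, critical depth y_c = (q²/g)^(1/3) where q = Q/b = 86.6/3.29 = 26.32 ft²/s.
So y_c = (26.32²/32.2)^(1/3) = 2.78 ft.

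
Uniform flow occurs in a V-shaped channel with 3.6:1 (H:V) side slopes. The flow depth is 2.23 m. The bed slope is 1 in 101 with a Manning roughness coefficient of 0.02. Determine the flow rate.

For a triangular section with side slope z = 3.6: A = zy² = 3.6×2.23² = 17.9 m²; P = 2y√(1+z²) = 2×2.23×3.736 = 16.66 m.
Hydraulic radius R = A/P = 17.9/16.66 = 1.074 m.
Manning's equation: Q = (1/n) A R^(2/3) S^(1/2) = (1/0.02) × 17.9 × 1.074^(2/3) × 0.009901^(1/2) = 93.4 m³/s.

Q = 93.4 m³/s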